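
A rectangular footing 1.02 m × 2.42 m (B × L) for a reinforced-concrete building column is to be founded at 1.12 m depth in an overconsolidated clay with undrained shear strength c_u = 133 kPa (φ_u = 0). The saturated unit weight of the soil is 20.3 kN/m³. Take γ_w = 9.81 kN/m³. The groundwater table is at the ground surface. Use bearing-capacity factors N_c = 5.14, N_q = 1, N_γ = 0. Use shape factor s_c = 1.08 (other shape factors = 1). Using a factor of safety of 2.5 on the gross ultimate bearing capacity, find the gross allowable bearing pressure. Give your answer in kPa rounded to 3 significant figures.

q_all ≈ 300 kPa

Water table at ground surface, so effective unit weight γ' = 20.3 − 9.81 = 10.49 kN/m³ is used throughout; overburden q = 10.49 × 1.12 = 11.749 kPa.
Cohesion term c·N_c·s_c = 133 × 5.14 × 1.08 = 738.31 kPa; surcharge term q·N_q = 11.749 × 1 = 11.749 kPa.
q_ult = 738.31 + 11.749 = 750.06 kPa.
q_all = 750.06 / 2.5 = 300.02 kPa.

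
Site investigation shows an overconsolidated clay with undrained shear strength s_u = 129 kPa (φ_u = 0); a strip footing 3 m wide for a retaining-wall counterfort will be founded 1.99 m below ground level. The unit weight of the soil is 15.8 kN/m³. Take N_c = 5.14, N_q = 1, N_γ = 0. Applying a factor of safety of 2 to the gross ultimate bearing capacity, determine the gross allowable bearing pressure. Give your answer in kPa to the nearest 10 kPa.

q_all ≈ 350 kPa

Overburden at base level: q = 15.8 × 1.99 = 31.442 kPa.
Cohesion term c·N_c = 129 × 5.14 = 663.06 kPa; surcharge term q·N_q = 31.442 × 1 = 31.442 kPa.
q_ult = 663.06 + 31.442 = 694.5 kPa.
q_all = q_ult / FS = 694.5 / 2 = 347.25 kPa.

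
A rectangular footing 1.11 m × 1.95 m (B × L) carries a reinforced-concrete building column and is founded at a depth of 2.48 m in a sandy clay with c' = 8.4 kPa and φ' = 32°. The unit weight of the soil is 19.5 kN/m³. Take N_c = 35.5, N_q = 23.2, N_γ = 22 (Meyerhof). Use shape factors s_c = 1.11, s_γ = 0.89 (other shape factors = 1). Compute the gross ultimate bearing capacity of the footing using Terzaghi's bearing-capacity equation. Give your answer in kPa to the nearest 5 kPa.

q_ult ≈ 1665 kPa

Effective surcharge at the founding depth q = γ·D_f = 19.5 × 2.48 = 48.36 kPa.
q_ult = c·N_c·s_c + q·N_q + 0.5·γ·B·N_γ·s_γ
     = 8.4 × 35.5 × 1.11 + 48.36 × 23.2 + 0.5 × 19.5 × 1.11 × 22 × 0.89
     = 331 + 1122 + 211.9 = 1664.9 kPa.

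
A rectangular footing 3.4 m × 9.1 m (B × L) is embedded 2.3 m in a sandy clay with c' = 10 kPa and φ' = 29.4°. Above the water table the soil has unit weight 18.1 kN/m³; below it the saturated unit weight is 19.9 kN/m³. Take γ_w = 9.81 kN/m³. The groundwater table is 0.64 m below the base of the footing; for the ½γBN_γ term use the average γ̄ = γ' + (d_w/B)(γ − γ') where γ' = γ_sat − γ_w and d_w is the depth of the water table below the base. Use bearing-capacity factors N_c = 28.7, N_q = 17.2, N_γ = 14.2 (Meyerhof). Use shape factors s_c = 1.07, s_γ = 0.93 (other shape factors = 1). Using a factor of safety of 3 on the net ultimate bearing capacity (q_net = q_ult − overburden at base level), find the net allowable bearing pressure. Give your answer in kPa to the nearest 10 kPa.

q_all(net) ≈ 410 kPa

Effective surcharge at the founding depth q = γ·D_f = 18.1 × 2.3 = 41.63 kPa.
With d_w = 0.64 m < B, γ̄ = 10.09 + (0.64/3.4) × (18.1 − 10.09) = 11.598 kN/m³.
q_ult = c·N_c·s_c + q·N_q + 0.5·γ·B·N_γ·s_γ
     = 10 × 28.7 × 1.07 + 41.63 × 17.2 + 0.5 × 11.598 × 3.4 × 14.2 × 0.93
     = 307.09 + 716.04 + 260.37 = 1283.5 kPa.
q_net = 1283.5 − 41.63 = 1241.9 kPa.
q_all(net) = 1241.9 / 3 = 413.96 kPa.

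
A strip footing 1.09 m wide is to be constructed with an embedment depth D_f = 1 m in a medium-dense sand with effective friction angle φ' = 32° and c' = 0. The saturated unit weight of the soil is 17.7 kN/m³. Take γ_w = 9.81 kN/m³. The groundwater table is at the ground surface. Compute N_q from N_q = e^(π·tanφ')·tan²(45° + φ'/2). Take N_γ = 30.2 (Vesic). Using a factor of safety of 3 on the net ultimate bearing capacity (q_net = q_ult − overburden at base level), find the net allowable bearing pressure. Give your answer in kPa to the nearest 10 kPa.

q_all(net) ≈ 100 kPa

N_q = e^(π·tan32°)·tan²(61°) = 23.18.
γ' = 17.7 − 9.81 = 7.89 kN/m³ (submerged throughout). q = 7.89 × 1 = 7.89 kPa; the same γ' applies in the ½γBN_γ term.
q·N_q = 7.89 × 23.177 = 182.86 kPa
0.5·γ·B·N_γ = 0.5 × 7.89 × 1.09 × 30.2 = 129.86 kPa
q_ult = 182.86 + 129.86 = 312.73 kPa.
q_net = 312.73 − 7.89 = 304.84 kPa.
q_all(net) = 304.84 / 3 = 101.61 kPa.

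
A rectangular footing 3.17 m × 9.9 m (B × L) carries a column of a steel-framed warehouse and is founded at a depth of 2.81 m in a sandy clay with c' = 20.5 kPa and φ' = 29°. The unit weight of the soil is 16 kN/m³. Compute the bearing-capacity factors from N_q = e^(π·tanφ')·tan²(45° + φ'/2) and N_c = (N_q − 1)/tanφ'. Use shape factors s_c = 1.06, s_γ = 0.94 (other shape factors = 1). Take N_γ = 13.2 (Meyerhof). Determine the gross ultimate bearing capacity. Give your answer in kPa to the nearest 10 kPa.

tan29° = 0.5543, so N_q = e^(π×0.5543)·tan²(59.5°) = 5.705 × 2.882 = 16.44.
N_c = (16.44 − 1)/tan29° = 27.86.
Overburden at base level: q = 16 × 2.81 = 44.96 kPa.
Cohesion term c·N_c·s_c = 20.5 × 27.86 × 1.06 = 605.41 kPa; surcharge term q·N_q = 44.96 × 16.443 = 739.29 kPa; self-weight term 0.5·γ·B·N_γ·s_γ = 0.5 × 16 × 3.17 × 13.2 × 0.94 = 314.67 kPa.
q_ult = 605.41 + 739.29 + 314.67 = 1659.4 kPa.

q_ult ≈ 1660 kPa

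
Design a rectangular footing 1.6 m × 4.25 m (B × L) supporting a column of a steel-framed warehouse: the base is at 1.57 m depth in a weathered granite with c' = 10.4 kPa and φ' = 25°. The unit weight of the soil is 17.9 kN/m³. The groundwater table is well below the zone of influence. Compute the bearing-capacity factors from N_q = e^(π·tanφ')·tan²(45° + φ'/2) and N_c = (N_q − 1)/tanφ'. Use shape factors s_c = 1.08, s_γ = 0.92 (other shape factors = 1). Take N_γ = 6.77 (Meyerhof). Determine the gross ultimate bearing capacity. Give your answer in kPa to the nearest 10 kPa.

tan25° = 0.4663, so N_q = e^(π×0.4663)·tan²(57.5°) = 4.327 × 2.464 = 10.66.
N_c = (10.66 − 1)/tan25° = 20.72.
q = γ·D_f = 17.9 × 1.57 = 28.103 kPa.
c·N_c·s_c = 10.4 × 20.721 × 1.08 = 232.73 kPa
q·N_q = 28.103 × 10.662 = 299.64 kPa
0.5·γ·B·N_γ·s_γ = 0.5 × 17.9 × 1.6 × 6.77 × 0.92 = 89.191 kPa
q_ult = 232.73 + 299.64 + 89.191 = 621.56 kPa.

q_ult ≈ 620 kPa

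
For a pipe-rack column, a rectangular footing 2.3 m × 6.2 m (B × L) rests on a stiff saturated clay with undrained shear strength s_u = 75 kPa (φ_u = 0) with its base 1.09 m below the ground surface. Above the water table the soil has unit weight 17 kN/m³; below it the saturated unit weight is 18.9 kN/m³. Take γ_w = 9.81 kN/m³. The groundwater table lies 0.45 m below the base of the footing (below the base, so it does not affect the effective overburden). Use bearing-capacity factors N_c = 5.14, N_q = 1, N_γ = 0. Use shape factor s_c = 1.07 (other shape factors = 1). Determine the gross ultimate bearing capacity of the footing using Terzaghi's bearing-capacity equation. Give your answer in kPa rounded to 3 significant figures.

q_ult ≈ 431 kPa

q = γ·D_f = 17 × 1.09 = 18.53 kPa.
c·N_c·s_c = 75 × 5.14 × 1.07 = 412.49 kPa
q·N_q = 18.53 × 1 = 18.53 kPa
q_ult = 412.49 + 18.53 = 431.01 kPa.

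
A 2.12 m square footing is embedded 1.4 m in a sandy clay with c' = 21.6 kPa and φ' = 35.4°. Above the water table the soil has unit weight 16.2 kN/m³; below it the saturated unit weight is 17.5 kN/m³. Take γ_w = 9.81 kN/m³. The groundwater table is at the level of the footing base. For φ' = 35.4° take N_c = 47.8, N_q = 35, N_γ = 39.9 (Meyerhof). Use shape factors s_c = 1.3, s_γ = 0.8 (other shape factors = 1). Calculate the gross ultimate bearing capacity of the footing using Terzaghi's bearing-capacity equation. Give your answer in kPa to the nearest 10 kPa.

Overburden at base level: q = 16.2 × 1.4 = 22.68 kPa.
Below the base the soil is submerged, so the ½γBN_γ term uses γ' = 17.5 − 9.81 = 7.69 kN/m³.
Cohesion term c·N_c·s_c = 21.6 × 47.8 × 1.3 = 1342.2 kPa; surcharge term q·N_q = 22.68 × 35 = 793.8 kPa; self-weight term 0.5·γ·B·N_γ·s_γ = 0.5 × 7.69 × 2.12 × 39.9 × 0.8 = 260.19 kPa.
q_ult = 1342.2 + 793.8 + 260.19 = 2396.2 kPa.

q_ult ≈ 2400 kPa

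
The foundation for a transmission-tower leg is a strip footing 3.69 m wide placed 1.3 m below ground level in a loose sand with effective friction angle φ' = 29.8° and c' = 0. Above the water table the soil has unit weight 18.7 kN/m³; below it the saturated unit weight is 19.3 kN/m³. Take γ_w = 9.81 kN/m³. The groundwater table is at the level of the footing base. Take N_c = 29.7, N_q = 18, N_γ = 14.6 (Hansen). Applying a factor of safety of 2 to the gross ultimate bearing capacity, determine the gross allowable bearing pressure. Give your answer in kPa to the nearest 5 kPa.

q_all ≈ 345 kPa

Overburden at base level: q = 18.7 × 1.3 = 24.31 kPa.
Below the base the soil is submerged, so the ½γBN_γ term uses γ' = 19.3 − 9.81 = 9.49 kN/m³.
Surcharge term q·N_q = 24.31 × 18 = 437.58 kPa; self-weight term 0.5·γ·B·N_γ = 0.5 × 9.49 × 3.69 × 14.6 = 255.63 kPa.
q_ult = 437.58 + 255.63 = 693.21 kPa.
q_all = q_ult / FS = 693.21 / 2 = 346.61 kPa.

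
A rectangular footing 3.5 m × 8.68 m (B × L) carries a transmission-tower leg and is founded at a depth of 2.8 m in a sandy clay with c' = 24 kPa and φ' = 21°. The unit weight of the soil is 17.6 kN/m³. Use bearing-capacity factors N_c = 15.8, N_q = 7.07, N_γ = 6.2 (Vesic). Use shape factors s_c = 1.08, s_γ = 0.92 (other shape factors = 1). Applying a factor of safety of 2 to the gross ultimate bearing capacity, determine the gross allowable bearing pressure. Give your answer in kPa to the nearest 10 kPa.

q_all ≈ 470 kPa

Effective surcharge at the founding depth q = γ·D_f = 17.6 × 2.8 = 49.28 kPa.
q_ult = c·N_c·s_c + q·N_q + 0.5·γ·B·N_γ·s_γ
     = 24 × 15.8 × 1.08 + 49.28 × 7.07 + 0.5 × 17.6 × 3.5 × 6.2 × 0.92
     = 409.54 + 348.41 + 175.68 = 933.63 kPa.
q_all = q_ult / FS = 933.63 / 2 = 466.81 kPa.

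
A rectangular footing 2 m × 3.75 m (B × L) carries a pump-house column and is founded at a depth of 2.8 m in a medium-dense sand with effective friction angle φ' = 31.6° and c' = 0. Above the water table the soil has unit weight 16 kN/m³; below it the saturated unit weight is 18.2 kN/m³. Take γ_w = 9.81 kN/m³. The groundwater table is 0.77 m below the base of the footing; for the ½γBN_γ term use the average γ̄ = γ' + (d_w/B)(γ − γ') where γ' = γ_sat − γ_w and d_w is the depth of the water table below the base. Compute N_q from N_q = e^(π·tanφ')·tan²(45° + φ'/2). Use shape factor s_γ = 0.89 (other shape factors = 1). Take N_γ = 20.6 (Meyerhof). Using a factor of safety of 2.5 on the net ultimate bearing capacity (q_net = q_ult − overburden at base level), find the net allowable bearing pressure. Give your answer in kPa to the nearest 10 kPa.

q_all(net) ≈ 460 kPa

N_q = e^(π·tan31.6°)·tan²(60.8°) = 22.12.
q = γ·D_f = 16 × 2.8 = 44.8 kPa.
γ' = 8.39 kN/m³; averaging over the depth B below the base, γ̄ = γ' + (d_w/B)(γ − γ') = 11.32 kN/m³.
q·N_q = 44.8 × 22.117 = 990.85 kPa
0.5·γ·B·N_γ·s_γ = 0.5 × 11.32 × 2 × 20.6 × 0.89 = 207.54 kPa
q_ult = 990.85 + 207.54 = 1198.4 kPa.
q_net = 1198.4 − 44.8 = 1153.6 kPa.
q_all(net) = 1153.6 / 2.5 = 461.44 kPa.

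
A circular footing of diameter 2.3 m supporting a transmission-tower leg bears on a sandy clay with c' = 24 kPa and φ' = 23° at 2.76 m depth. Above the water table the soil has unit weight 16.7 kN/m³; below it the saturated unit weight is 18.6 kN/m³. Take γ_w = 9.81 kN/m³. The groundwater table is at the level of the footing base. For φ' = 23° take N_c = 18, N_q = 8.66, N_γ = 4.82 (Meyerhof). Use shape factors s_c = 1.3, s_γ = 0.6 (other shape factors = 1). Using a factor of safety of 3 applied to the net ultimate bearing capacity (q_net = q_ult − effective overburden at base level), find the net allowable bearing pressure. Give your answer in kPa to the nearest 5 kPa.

q_all(net) ≈ 315 kPa

Overburden at base level: q = 16.7 × 2.76 = 46.092 kPa.
Below the base the soil is submerged, so the ½γBN_γ term uses γ' = 18.6 − 9.81 = 8.79 kN/m³.
Cohesion term c·N_c·s_c = 24 × 18 × 1.3 = 561.6 kPa; surcharge term q·N_q = 46.092 × 8.66 = 399.16 kPa; self-weight term 0.5·γ·B·N_γ·s_γ = 0.5 × 8.79 × 2.3 × 4.82 × 0.6 = 29.234 kPa.
q_ult = 561.6 + 399.16 + 29.234 = 989.99 kPa.
Net ultimate: q_net = 989.99 − 46.092 = 943.9 kPa.
q_all(net) = 943.9 / 3 = 314.63 kPa.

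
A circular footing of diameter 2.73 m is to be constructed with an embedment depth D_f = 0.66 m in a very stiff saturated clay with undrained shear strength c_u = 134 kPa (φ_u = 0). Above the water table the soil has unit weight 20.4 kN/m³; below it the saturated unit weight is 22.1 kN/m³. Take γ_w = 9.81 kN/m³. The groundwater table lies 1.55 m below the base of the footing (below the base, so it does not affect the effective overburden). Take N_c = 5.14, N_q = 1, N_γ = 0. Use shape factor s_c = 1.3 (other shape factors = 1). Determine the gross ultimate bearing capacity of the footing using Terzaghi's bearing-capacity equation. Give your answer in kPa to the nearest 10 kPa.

Overburden at base level: q = 20.4 × 0.66 = 13.464 kPa.
Cohesion term c·N_c·s_c = 134 × 5.14 × 1.3 = 895.39 kPa; surcharge term q·N_q = 13.464 × 1 = 13.464 kPa.
q_ult = 895.39 + 13.464 = 908.85 kPa.

q_ult ≈ 910 kPa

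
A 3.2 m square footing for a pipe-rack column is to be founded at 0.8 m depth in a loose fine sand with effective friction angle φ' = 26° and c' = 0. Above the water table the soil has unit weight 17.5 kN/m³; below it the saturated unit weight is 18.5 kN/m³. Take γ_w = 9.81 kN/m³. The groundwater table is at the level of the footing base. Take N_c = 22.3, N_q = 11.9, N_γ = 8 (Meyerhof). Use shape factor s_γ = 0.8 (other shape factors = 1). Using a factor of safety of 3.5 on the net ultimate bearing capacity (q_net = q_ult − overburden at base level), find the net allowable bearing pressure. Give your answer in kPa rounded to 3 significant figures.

Overburden at base level: q = 17.5 × 0.8 = 14 kPa.
Below the base the soil is submerged, so the ½γBN_γ term uses γ' = 18.5 − 9.81 = 8.69 kN/m³.
Surcharge term q·N_q = 14 × 11.9 = 166.6 kPa; self-weight term 0.5·γ·B·N_γ·s_γ = 0.5 × 8.69 × 3.2 × 8 × 0.8 = 88.986 kPa.
q_ult = 166.6 + 88.986 = 255.59 kPa.
q_net = 255.59 − 14 = 241.59 kPa.
q_all(net) = 241.59 / 3.5 = 69.024 kPa.

q_all(net) ≈ 69 kPa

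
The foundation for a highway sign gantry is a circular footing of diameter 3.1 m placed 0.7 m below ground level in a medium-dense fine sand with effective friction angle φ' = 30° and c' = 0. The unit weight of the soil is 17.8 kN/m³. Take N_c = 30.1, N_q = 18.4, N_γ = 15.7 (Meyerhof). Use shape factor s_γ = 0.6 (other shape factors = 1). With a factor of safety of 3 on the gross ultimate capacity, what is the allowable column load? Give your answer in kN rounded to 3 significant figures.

P_all ≈ 1230 kN

Effective surcharge at the founding depth q = γ·D_f = 17.8 × 0.7 = 12.46 kPa.
q_ult = q·N_q + 0.5·γ·B·N_γ·s_γ
     = 12.46 × 18.4 + 0.5 × 17.8 × 3.1 × 15.7 × 0.6
     = 229.26 + 259.9 = 489.16 kPa.
Gross allowable pressure q_all = 489.16 / 3 = 163.05 kPa.
Footing area = 7.5477 m², so allowable column load = 163.05 × 7.5477 = 1230.7 kN.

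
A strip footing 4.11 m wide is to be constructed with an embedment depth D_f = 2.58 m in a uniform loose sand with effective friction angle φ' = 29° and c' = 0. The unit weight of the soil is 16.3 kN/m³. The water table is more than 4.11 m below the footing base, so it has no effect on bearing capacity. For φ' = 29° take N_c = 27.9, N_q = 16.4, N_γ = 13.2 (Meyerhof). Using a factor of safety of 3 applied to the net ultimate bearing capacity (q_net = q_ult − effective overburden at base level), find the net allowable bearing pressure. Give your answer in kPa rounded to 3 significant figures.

q_all(net) ≈ 363 kPa

Effective surcharge at the founding depth q = γ·D_f = 16.3 × 2.58 = 42.054 kPa.
q_ult = q·N_q + 0.5·γ·B·N_γ
     = 42.054 × 16.4 + 0.5 × 16.3 × 4.11 × 13.2
     = 689.69 + 442.15 = 1131.8 kPa.
Net ultimate: q_net = 1131.8 − 42.054 = 1089.8 kPa.
q_all(net) = 1089.8 / 3 = 363.26 kPa.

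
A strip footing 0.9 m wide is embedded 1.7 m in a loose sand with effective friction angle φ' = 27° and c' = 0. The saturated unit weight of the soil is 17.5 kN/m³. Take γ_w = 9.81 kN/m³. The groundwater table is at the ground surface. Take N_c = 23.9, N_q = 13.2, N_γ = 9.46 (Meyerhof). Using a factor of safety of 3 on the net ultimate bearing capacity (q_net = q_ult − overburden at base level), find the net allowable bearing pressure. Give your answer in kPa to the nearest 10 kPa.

Water table at ground surface, so effective unit weight γ' = 17.5 − 9.81 = 7.69 kN/m³ is used throughout; overburden q = 7.69 × 1.7 = 13.073 kPa; the same γ' applies in the ½γBN_γ term.
Surcharge term q·N_q = 13.073 × 13.2 = 172.56 kPa; self-weight term 0.5·γ·B·N_γ = 0.5 × 7.69 × 0.9 × 9.46 = 32.736 kPa.
q_ult = 172.56 + 32.736 = 205.3 kPa.
q_net = 205.3 − 13.073 = 192.23 kPa.
q_all(net) = 192.23 / 3 = 64.076 kPa.

q_all(net) ≈ 60 kPa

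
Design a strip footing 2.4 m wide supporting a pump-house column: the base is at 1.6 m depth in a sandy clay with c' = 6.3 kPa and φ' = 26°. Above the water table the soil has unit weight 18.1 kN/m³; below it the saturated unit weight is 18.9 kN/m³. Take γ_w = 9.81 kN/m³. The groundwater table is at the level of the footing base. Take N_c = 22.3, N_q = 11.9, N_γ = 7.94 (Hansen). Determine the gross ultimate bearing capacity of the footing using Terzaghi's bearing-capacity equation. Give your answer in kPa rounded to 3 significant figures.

Overburden at base level: q = 18.1 × 1.6 = 28.96 kPa.
Below the base the soil is submerged, so the ½γBN_γ term uses γ' = 18.9 − 9.81 = 9.09 kN/m³.
Cohesion term c·N_c = 6.3 × 22.3 = 140.49 kPa; surcharge term q·N_q = 28.96 × 11.9 = 344.62 kPa; self-weight term 0.5·γ·B·N_γ = 0.5 × 9.09 × 2.4 × 7.94 = 86.61 kPa.
q_ult = 140.49 + 344.62 + 86.61 = 571.72 kPa.

q_ult ≈ 572 kPa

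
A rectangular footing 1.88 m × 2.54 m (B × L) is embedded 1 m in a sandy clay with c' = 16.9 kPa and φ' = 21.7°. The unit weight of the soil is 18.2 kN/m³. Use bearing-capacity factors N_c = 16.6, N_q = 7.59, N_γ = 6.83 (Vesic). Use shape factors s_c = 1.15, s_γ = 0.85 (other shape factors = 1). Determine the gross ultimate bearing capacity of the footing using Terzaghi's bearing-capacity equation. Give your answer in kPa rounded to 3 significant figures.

q_ult ≈ 560 kPa

Effective surcharge at the founding depth q = γ·D_f = 18.2 × 1 = 18.2 kPa.
q_ult = c·N_c·s_c + q·N_q + 0.5·γ·B·N_γ·s_γ
     = 16.9 × 16.6 × 1.15 + 18.2 × 7.59 + 0.5 × 18.2 × 1.88 × 6.83 × 0.85
     = 322.62 + 138.14 + 99.32 = 560.08 kPa.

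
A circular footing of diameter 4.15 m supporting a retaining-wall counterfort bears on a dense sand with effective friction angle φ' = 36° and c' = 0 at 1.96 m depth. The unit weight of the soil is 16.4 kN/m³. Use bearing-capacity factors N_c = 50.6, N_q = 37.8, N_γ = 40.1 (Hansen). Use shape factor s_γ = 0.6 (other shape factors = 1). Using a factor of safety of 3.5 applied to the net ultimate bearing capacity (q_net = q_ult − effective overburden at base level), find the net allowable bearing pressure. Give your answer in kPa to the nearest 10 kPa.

Overburden at base level: q = 16.4 × 1.96 = 32.144 kPa.
Surcharge term q·N_q = 32.144 × 37.8 = 1215 kPa; self-weight term 0.5·γ·B·N_γ·s_γ = 0.5 × 16.4 × 4.15 × 40.1 × 0.6 = 818.76 kPa.
q_ult = 1215 + 818.76 = 2033.8 kPa.
Net ultimate: q_net = 2033.8 − 32.144 = 2001.7 kPa.
q_all(net) = 2001.7 / 3.5 = 571.9 kPa.

q_all(net) ≈ 570 kPa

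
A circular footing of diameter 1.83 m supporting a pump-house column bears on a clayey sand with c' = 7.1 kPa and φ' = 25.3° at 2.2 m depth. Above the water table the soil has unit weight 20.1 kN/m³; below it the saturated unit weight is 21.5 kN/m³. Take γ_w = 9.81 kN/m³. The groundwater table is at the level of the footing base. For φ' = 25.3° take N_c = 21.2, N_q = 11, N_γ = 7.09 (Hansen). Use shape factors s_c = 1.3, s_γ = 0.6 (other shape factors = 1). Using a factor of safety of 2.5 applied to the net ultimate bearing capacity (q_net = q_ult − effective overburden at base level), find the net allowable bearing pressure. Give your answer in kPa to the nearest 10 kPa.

q_all(net) ≈ 270 kPa

Effective surcharge at the founding depth q = γ·D_f = 20.1 × 2.2 = 44.22 kPa.
The water table coincides with the base, so in the self-weight term γ → γ' = 11.69 kN/m³.
q_ult = c·N_c·s_c + q·N_q + 0.5·γ·B·N_γ·s_γ
     = 7.1 × 21.2 × 1.3 + 44.22 × 11 + 0.5 × 11.69 × 1.83 × 7.09 × 0.6
     = 195.68 + 486.42 + 45.502 = 727.6 kPa.
Net ultimate: q_net = 727.6 − 44.22 = 683.38 kPa.
q_all(net) = 683.38 / 2.5 = 273.35 kPa.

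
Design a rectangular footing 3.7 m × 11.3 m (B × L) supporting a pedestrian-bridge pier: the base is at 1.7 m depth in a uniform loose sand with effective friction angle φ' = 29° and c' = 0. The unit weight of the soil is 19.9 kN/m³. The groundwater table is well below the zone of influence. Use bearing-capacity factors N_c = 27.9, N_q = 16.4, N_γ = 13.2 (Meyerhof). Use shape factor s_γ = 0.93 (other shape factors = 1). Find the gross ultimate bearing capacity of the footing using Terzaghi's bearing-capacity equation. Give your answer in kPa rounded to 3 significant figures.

Overburden at base level: q = 19.9 × 1.7 = 33.83 kPa.
Surcharge term q·N_q = 33.83 × 16.4 = 554.81 kPa; self-weight term 0.5·γ·B·N_γ·s_γ = 0.5 × 19.9 × 3.7 × 13.2 × 0.93 = 451.94 kPa.
q_ult = 554.81 + 451.94 = 1006.8 kPa.

q_ult ≈ 1010 kPa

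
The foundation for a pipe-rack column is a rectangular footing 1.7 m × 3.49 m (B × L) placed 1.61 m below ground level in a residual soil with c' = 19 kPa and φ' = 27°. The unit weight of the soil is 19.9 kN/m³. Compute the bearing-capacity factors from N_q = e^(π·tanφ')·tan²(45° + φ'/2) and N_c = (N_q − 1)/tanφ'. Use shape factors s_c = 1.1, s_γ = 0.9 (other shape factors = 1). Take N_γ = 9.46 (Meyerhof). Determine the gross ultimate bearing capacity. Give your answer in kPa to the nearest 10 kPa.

tan27° = 0.5095, so N_q = e^(π×0.5095)·tan²(58.5°) = 4.957 × 2.663 = 13.2.
N_c = (13.2 − 1)/tan27° = 23.94.
Effective surcharge at the founding depth q = γ·D_f = 19.9 × 1.61 = 32.039 kPa.
q_ult = c·N_c·s_c + q·N_q + 0.5·γ·B·N_γ·s_γ
     = 19 × 23.942 × 1.1 + 32.039 × 13.199 + 0.5 × 19.9 × 1.7 × 9.46 × 0.9
     = 500.39 + 422.89 + 144.01 = 1067.3 kPa.

q_ult ≈ 1070 kPa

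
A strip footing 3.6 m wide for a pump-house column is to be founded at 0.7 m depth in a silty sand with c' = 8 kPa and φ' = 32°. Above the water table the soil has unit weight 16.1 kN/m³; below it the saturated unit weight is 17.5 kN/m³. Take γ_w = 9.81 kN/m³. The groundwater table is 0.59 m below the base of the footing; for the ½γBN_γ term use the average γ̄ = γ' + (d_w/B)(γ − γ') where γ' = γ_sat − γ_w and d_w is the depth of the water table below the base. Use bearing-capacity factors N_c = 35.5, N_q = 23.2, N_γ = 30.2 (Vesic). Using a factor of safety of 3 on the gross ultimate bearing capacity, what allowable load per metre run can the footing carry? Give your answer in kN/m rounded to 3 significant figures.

≈ 1250 kN/m

Effective surcharge at the founding depth q = γ·D_f = 16.1 × 0.7 = 11.27 kPa.
With d_w = 0.59 m < B, γ̄ = 7.69 + (0.59/3.6) × (16.1 − 7.69) = 9.0683 kN/m³.
q_ult = c·N_c + q·N_q + 0.5·γ·B·N_γ
     = 8 × 35.5 + 11.27 × 23.2 + 0.5 × 9.0683 × 3.6 × 30.2
     = 284 + 261.46 + 492.95 = 1038.4 kPa.
Gross allowable pressure q_all = 1038.4 / 3 = 346.14 kPa.
Allowable wall load = q_all × B = 346.14 × 3.6 = 1246.1 kN per metre run.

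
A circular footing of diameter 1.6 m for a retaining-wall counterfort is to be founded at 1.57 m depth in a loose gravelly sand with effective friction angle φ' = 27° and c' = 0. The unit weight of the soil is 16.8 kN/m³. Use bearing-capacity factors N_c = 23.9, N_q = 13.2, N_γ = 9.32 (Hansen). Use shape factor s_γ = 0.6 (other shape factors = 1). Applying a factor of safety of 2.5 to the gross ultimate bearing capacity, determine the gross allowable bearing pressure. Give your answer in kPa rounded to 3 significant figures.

Overburden at base level: q = 16.8 × 1.57 = 26.376 kPa.
Surcharge term q·N_q = 26.376 × 13.2 = 348.16 kPa; self-weight term 0.5·γ·B·N_γ·s_γ = 0.5 × 16.8 × 1.6 × 9.32 × 0.6 = 75.156 kPa.
q_ult = 348.16 + 75.156 = 423.32 kPa.
q_all = q_ult / FS = 423.32 / 2.5 = 169.33 kPa.

q_all ≈ 169 kPa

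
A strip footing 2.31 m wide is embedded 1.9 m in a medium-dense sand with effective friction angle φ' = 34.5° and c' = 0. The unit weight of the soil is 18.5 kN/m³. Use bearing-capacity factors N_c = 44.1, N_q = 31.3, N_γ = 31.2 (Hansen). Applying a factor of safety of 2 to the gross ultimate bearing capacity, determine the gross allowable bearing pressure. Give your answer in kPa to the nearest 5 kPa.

q_all ≈ 885 kPa

Effective surcharge at the founding depth q = γ·D_f = 18.5 × 1.9 = 35.15 kPa.
q_ult = q·N_q + 0.5·γ·B·N_γ
     = 35.15 × 31.3 + 0.5 × 18.5 × 2.31 × 31.2
     = 1100.2 + 666.67 = 1766.9 kPa.
q_all = q_ult / FS = 1766.9 / 2 = 883.43 kPa.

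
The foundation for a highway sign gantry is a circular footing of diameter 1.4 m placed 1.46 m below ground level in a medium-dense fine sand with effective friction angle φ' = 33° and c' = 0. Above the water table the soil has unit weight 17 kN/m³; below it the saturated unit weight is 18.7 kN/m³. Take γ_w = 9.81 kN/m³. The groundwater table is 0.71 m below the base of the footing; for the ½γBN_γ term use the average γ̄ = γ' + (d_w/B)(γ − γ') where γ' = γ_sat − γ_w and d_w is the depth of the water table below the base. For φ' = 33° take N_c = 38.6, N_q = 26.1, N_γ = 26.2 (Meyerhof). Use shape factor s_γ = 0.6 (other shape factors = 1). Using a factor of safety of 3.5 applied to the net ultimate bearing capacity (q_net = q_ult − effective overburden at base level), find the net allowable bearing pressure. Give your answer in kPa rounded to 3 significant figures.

q_all(net) ≈ 219 kPa

Overburden at base level: q = 17 × 1.46 = 24.82 kPa.
The water table is 0.71 m below the base (< B = 1.4 m), so the ½γBN_γ term uses γ̄ = γ' + (d_w/B)(γ − γ') = 8.89 + (0.71/1.4)(17 − 8.89) = 13.003 kN/m³.
Surcharge term q·N_q = 24.82 × 26.1 = 647.8 kPa; self-weight term 0.5·γ·B·N_γ·s_γ = 0.5 × 13.003 × 1.4 × 26.2 × 0.6 = 143.08 kPa.
q_ult = 647.8 + 143.08 = 790.89 kPa.
Net ultimate: q_net = 790.89 − 24.82 = 766.07 kPa.
q_all(net) = 766.07 / 3.5 = 218.88 kPa.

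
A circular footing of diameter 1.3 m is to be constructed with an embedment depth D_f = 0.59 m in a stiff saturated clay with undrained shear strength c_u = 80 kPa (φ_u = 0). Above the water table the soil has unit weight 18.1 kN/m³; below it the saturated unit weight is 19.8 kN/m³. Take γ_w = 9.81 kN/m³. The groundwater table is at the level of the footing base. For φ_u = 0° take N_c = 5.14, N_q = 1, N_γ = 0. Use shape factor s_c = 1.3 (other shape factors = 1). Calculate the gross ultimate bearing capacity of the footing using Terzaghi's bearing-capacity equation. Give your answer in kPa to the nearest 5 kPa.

q_ult ≈ 545 kPa

Overburden at base level: q = 18.1 × 0.59 = 10.679 kPa.
Cohesion term c·N_c·s_c = 80 × 5.14 × 1.3 = 534.56 kPa; surcharge term q·N_q = 10.679 × 1 = 10.679 kPa.
q_ult = 534.56 + 10.679 = 545.24 kPa.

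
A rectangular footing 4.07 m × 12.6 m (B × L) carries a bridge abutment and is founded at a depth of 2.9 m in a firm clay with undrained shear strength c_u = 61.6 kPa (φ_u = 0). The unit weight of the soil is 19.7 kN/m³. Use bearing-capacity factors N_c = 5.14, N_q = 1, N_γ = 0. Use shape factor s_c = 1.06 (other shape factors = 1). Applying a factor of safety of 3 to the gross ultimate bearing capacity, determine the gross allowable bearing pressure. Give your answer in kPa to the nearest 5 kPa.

q_all ≈ 130 kPa

Effective surcharge at the founding depth q = γ·D_f = 19.7 × 2.9 = 57.13 kPa.
q_ult = c·N_c·s_c + q·N_q
     = 61.6 × 5.14 × 1.06 + 57.13 × 1
     = 335.62 + 57.13 = 392.75 kPa.
q_all = q_ult / FS = 392.75 / 3 = 130.92 kPa.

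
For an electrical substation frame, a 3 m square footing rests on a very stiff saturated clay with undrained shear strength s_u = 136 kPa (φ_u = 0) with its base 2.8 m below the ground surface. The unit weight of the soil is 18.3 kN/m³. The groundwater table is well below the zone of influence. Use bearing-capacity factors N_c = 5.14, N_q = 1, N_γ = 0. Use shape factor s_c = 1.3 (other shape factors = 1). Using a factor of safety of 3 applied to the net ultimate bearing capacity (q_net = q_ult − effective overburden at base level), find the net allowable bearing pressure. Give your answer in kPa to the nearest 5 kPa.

Overburden at base level: q = 18.3 × 2.8 = 51.24 kPa.
Cohesion term c·N_c·s_c = 136 × 5.14 × 1.3 = 908.75 kPa; surcharge term q·N_q = 51.24 × 1 = 51.24 kPa.
q_ult = 908.75 + 51.24 = 959.99 kPa.
Net ultimate: q_net = 959.99 − 51.24 = 908.75 kPa.
q_all(net) = 908.75 / 3 = 302.92 kPa.

q_all(net) ≈ 305 kPa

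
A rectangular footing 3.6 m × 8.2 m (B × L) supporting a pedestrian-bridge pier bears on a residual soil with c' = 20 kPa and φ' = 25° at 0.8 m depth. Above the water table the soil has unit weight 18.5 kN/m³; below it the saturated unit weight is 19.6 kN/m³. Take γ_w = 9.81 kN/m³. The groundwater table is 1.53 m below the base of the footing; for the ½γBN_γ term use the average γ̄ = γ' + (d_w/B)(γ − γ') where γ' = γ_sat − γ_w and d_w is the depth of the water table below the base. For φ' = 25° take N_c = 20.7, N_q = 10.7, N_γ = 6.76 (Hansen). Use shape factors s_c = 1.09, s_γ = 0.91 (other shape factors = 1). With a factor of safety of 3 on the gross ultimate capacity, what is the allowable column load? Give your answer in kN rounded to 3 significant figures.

P_all ≈ 7470 kN

q = γ·D_f = 18.5 × 0.8 = 14.8 kPa.
γ' = 9.79 kN/m³; averaging over the depth B below the base, γ̄ = γ' + (d_w/B)(γ − γ') = 13.492 kN/m³.
c·N_c·s_c = 20 × 20.7 × 1.09 = 451.26 kPa
q·N_q = 14.8 × 10.7 = 158.36 kPa
0.5·γ·B·N_γ·s_γ = 0.5 × 13.492 × 3.6 × 6.76 × 0.91 = 149.39 kPa
q_ult = 451.26 + 158.36 + 149.39 = 759.01 kPa.
Gross allowable pressure q_all = 759.01 / 3 = 253 kPa.
Footing area = 29.52 m², so allowable column load = 253 × 29.52 = 7468.7 kN.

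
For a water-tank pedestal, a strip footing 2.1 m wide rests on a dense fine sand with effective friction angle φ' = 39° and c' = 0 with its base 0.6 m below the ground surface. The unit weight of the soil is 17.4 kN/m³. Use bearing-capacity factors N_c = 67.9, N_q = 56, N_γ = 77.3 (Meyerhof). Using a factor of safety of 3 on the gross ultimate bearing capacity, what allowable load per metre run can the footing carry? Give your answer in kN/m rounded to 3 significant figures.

≈ 1400 kN/m

Effective surcharge at the founding depth q = γ·D_f = 17.4 × 0.6 = 10.44 kPa.
q_ult = q·N_q + 0.5·γ·B·N_γ
     = 10.44 × 56 + 0.5 × 17.4 × 2.1 × 77.3
     = 584.64 + 1412.3 = 1996.9 kPa.
Gross allowable pressure q_all = 1996.9 / 3 = 665.64 kPa.
Allowable wall load = q_all × B = 665.64 × 2.1 = 1397.8 kN per metre run.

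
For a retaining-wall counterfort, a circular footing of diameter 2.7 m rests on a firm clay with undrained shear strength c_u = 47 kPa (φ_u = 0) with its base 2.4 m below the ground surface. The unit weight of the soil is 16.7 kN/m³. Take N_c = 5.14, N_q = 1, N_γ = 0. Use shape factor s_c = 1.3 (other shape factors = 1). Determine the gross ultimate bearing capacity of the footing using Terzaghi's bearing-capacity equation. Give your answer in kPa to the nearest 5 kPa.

q_ult ≈ 355 kPa

q = γ·D_f = 16.7 × 2.4 = 40.08 kPa.
c·N_c·s_c = 47 × 5.14 × 1.3 = 314.05 kPa
q·N_q = 40.08 × 1 = 40.08 kPa
q_ult = 314.05 + 40.08 = 354.13 kPa.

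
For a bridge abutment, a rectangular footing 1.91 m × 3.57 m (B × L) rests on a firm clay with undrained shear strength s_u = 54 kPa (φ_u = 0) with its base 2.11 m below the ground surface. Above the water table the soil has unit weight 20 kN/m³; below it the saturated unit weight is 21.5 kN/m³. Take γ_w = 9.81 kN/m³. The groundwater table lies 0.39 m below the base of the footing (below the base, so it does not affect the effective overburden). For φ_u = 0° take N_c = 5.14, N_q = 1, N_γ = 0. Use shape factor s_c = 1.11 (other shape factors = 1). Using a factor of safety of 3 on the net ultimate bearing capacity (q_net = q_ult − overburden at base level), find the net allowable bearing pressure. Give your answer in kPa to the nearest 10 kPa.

Overburden at base level: q = 20 × 2.11 = 42.2 kPa.
Cohesion term c·N_c·s_c = 54 × 5.14 × 1.11 = 308.09 kPa; surcharge term q·N_q = 42.2 × 1 = 42.2 kPa.
q_ult = 308.09 + 42.2 = 350.29 kPa.
q_net = 350.29 − 42.2 = 308.09 kPa.
q_all(net) = 308.09 / 3 = 102.7 kPa.

q_all(net) ≈ 100 kPa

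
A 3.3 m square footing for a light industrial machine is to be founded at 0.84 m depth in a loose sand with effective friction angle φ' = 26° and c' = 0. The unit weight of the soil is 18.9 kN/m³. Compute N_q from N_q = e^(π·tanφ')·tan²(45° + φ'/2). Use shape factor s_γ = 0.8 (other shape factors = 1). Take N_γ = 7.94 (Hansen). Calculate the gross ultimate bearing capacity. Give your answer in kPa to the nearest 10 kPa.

tan26° = 0.4877, so N_q = e^(π×0.4877)·tan²(58°) = 4.629 × 2.561 = 11.85.
q = γ·D_f = 18.9 × 0.84 = 15.876 kPa.
q·N_q = 15.876 × 11.854 = 188.2 kPa
0.5·γ·B·N_γ·s_γ = 0.5 × 18.9 × 3.3 × 7.94 × 0.8 = 198.09 kPa
q_ult = 188.2 + 198.09 = 386.28 kPa.

q_ult ≈ 390 kPa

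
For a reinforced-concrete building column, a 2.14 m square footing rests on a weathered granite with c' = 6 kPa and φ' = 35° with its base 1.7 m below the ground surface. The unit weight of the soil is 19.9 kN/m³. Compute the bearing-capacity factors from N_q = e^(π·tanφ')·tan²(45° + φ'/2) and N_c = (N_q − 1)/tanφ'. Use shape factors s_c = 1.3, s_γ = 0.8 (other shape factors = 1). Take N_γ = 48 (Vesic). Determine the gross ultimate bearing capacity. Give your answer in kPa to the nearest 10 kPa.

tan35° = 0.7002, so N_q = e^(π×0.7002)·tan²(62.5°) = 9.023 × 3.69 = 33.3.
N_c = (33.3 − 1)/tan35° = 46.12.
q = γ·D_f = 19.9 × 1.7 = 33.83 kPa.
c·N_c·s_c = 6 × 46.124 × 1.3 = 359.76 kPa
q·N_q = 33.83 × 33.296 = 1126.4 kPa
0.5·γ·B·N_γ·s_γ = 0.5 × 19.9 × 2.14 × 48 × 0.8 = 817.65 kPa
q_ult = 359.76 + 1126.4 + 817.65 = 2303.8 kPa.

q_ult ≈ 2300 kPa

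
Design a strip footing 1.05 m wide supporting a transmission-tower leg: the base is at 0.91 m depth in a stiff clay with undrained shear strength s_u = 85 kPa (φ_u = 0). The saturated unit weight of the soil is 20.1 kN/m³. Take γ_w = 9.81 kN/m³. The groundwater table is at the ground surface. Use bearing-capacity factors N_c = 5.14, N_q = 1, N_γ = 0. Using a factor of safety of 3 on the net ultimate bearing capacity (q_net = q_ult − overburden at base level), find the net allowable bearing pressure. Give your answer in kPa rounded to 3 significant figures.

With the water table at the surface the whole profile is submerged: γ' = 20.1 − 9.81 = 10.29 kN/m³, so q = γ'·D_f = 9.3639 kPa.
q_ult = c·N_c + q·N_q
     = 85 × 5.14 + 9.3639 × 1
     = 436.9 + 9.3639 = 446.26 kPa.
q_net = 446.26 − 9.3639 = 436.9 kPa.
q_all(net) = 436.9 / 3 = 145.63 kPa.

q_all(net) ≈ 146 kPa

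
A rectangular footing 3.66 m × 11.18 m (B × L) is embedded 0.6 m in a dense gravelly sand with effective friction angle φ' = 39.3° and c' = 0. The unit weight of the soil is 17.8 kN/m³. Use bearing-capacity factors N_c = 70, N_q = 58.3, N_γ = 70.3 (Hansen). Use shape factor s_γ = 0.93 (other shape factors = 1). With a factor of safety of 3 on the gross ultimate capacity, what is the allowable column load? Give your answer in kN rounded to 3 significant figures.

Effective surcharge at the founding depth q = γ·D_f = 17.8 × 0.6 = 10.68 kPa.
q_ult = q·N_q + 0.5·γ·B·N_γ·s_γ
     = 10.68 × 58.3 + 0.5 × 17.8 × 3.66 × 70.3 × 0.93
     = 622.64 + 2129.7 = 2752.3 kPa.
Gross allowable pressure q_all = 2752.3 / 3 = 917.43 kPa.
Footing area = 40.9188 m², so allowable column load = 917.43 × 40.9188 = 37540 kN.

P_all ≈ 37500 kN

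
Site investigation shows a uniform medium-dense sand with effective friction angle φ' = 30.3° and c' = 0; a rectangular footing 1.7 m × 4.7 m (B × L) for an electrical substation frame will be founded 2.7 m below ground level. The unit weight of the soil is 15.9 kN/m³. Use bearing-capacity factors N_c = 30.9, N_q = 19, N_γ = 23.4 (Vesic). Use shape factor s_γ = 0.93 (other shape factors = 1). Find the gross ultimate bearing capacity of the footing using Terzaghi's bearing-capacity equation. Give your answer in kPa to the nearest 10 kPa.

Overburden at base level: q = 15.9 × 2.7 = 42.93 kPa.
Surcharge term q·N_q = 42.93 × 19 = 815.67 kPa; self-weight term 0.5·γ·B·N_γ·s_γ = 0.5 × 15.9 × 1.7 × 23.4 × 0.93 = 294.11 kPa.
q_ult = 815.67 + 294.11 = 1109.8 kPa.

q_ult ≈ 1110 kPa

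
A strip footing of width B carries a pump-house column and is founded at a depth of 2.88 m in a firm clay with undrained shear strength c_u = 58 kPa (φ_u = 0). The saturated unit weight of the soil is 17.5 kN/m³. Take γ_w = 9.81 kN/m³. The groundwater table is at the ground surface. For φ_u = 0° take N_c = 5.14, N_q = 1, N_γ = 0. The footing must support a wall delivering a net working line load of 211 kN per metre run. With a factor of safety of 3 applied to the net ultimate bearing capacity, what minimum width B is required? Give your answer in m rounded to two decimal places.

With the water table at the surface the whole profile is submerged: γ' = 17.5 − 9.81 = 7.69 kN/m³, so q = γ'·D_f = 22.147 kPa.
q_ult = c·N_c + q·N_q
     = 58 × 5.14 + 22.147 × 1
     = 298.12 + 22.147 = 320.27 kPa.
For φ = 0 the ½γBN_γ term vanishes, so q_ult is independent of B. q_net = 320.27 − 22.147 = 298.12 kPa; q_all(net) = 298.12/3 = 99.373 kPa.
Required width B = w / q_all(net) = 211 / 99.373 = 2.123 m.

B = 2.12 m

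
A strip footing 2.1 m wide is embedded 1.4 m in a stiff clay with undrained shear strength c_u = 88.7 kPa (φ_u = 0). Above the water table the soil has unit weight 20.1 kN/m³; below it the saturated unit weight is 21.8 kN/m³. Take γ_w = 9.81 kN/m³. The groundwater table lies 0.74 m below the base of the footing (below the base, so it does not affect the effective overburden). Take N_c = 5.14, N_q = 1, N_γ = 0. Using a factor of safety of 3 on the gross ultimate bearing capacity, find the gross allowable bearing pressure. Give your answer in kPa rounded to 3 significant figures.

Overburden at base level: q = 20.1 × 1.4 = 28.14 kPa.
Cohesion term c·N_c = 88.7 × 5.14 = 455.92 kPa; surcharge term q·N_q = 28.14 × 1 = 28.14 kPa.
q_ult = 455.92 + 28.14 = 484.06 kPa.
q_all = 484.06 / 3 = 161.35 kPa.

q_all ≈ 161 kPa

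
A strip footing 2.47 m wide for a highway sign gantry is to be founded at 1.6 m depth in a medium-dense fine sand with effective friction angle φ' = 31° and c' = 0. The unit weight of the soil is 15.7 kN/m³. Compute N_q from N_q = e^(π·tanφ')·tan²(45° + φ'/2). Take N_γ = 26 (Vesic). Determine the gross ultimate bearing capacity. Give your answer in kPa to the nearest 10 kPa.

q_ult ≈ 1020 kPa

tan31° = 0.6009, so N_q = e^(π×0.6009)·tan²(60.5°) = 6.604 × 3.124 = 20.63.
Overburden at base level: q = 15.7 × 1.6 = 25.12 kPa.
Surcharge term q·N_q = 25.12 × 20.631 = 518.25 kPa; self-weight term 0.5·γ·B·N_γ = 0.5 × 15.7 × 2.47 × 26 = 504.13 kPa.
q_ult = 518.25 + 504.13 = 1022.4 kPa.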